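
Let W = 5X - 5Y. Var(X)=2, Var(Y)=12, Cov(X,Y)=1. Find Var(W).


Var(5X - 5Y) = 5^2*Var(X) + (-5)^2*Var(Y) + 2*5*(-5)*Cov(X,Y)
= 25*2 + 25*12 - 50*1
= 50 + 300 - 50 = 300

300


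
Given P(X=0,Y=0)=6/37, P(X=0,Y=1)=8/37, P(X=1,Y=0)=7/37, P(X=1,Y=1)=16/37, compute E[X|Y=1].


P(Y=1) = 24/37
E[X|Y=1] = (0*8 + 1*16)/24 = 16/24 = 2/3

2/3


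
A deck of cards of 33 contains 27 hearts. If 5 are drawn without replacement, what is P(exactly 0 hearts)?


P(X=0) = C(27,0)*C(6,5) / C(33,5)
= 1*6 / 237336
= 6/237336 = 1/39556

1/39556


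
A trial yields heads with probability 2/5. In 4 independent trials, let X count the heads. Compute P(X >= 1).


P(X>=1) = P(X=1) + P(X=2) + P(X=3) + P(X=4)
= 216/625 + 216/625 + 96/625 + 16/625
= 544/625

544/625


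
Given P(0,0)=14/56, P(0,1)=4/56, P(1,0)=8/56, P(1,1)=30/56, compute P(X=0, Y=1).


Read from table: P(X=0, Y=1) = 4/56 = 1/14

1/14


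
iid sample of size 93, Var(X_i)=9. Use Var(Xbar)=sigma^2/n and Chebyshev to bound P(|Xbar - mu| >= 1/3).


Var(Xbar) = Var(X)/n = 9/93
Chebyshev: P(|Xbar-mu| >= 1/3) <= Var(Xbar)/(1/3)^2 = (3/31)/(1/9) = 27/31

27/31


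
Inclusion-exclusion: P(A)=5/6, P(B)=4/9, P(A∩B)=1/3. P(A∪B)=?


P(A∪B) = P(A) + P(B) - P(A∩B)
= 5/6 + 4/9 - 1/3 = 17/18

17/18


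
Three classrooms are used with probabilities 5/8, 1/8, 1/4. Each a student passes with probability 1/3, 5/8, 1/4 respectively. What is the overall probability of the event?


P(A) = P(A|B1)P(B1) + P(A|B2)P(B2) + P(A|B3)P(B3)
= 1/3*5/8 + 5/8*1/8 + 1/4*1/4
= 5/24 + 5/64 + 1/16 = 67/192

67/192


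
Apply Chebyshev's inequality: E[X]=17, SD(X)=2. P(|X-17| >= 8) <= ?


k = 8/2 = 4
Chebyshev: P(|X-mu| >= k*sigma) <= 1/k^2 = 1/4^2 = 1/16

1/16


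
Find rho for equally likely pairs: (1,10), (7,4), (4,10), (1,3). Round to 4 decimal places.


Cov(X,Y) = -1.6875, Var(X) = 6.1875, Var(Y) = 10.6875
rho = Cov/(sqrt(VarX)*sqrt(VarY)) = -0.2075

-0.2075


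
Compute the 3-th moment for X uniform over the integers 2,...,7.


E[X^3] = (1/6) * sum(x^3 for x=2..7)
= 783/6 = 261/2

261/2


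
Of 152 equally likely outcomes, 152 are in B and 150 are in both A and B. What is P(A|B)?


P(A|B) = P(A∩B)/P(B) = (150/152)/(152/152) = 150/152 = 75/76

75/76


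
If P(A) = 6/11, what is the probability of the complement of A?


P(A') = 1 - P(A) = 1 - 6/11 = 5/11

5/11


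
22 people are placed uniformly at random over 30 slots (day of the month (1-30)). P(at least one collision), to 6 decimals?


P(all different) = prod((30-i)/30 for i=0..21) = 0.000021
P(at least one match) = 1 - 0.000021 = 0.999979

0.999979


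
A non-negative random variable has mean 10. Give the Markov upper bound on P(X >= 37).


Markov: P(X >= a) <= E[X]/a
P(X >= 37) <= 10/37

10/37


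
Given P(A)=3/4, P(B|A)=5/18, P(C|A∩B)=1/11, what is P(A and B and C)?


P(A∩B∩C) = P(A) * P(B|A) * P(C|A∩B)
= 3/4 * 5/18 * 1/11
= 5/24 * 1/11 = 5/264

5/264


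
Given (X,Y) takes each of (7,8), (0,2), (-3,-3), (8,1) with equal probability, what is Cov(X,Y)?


E[X]=3, E[Y]=2, E[XY]=73/4
Cov(X,Y) = E[XY] - E[X]E[Y] = 73/4 - 3*2 = 49/4

49/4


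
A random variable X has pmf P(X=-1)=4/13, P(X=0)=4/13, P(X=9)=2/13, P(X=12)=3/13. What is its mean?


E[X] = sum(x * P(x))
= -1*4/13 + 0*4/13 + 9*2/13 + 12*3/13
= 50/13

50/13


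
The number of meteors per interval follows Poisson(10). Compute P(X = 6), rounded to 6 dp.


P(X=6) = e^(-10) * 10^6 / 6!
≈ 0.00004539992976 * 1000000 / 720
≈ 0.063055

0.063055


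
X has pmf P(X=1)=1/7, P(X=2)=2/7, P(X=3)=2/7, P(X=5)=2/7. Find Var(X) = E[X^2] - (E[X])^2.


E[X] = 3, E[X^2] = 11
Var(X) = E[X^2] - (E[X])^2 = 11 - (3)^2 = 2

2


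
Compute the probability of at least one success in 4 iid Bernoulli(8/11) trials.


P(at least one) = 1 - P(none)
P(none) = (1 - 8/11)^4 = (3/11)^4 = 81/14641
P(at least one) = 1 - 81/14641 = 14560/14641

14560/14641


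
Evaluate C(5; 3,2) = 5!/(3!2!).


5! = 120
Denominator: 3!=6 * 2!=2
Coefficient = 120 / 12 = 10

10


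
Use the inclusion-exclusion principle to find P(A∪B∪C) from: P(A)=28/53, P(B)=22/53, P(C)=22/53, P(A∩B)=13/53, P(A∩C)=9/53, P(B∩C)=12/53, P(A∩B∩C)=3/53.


P(A∪B∪C) = P(A)+P(B)+P(C) - P(AB)-P(AC)-P(BC) + P(ABC)
= 28/53+22/53+22/53 - 13/53-9/53-12/53 + 3/53
= 41/53

41/53


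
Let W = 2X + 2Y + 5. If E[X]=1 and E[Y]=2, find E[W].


E[2X + 2Y + 5] = 2*E[X] + 2*E[Y] + 5
= (2)*(1) + (2)*(2) + (5)
= 2 + 4 + 5 = 11

11


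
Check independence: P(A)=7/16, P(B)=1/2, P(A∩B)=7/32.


P(A)*P(B) = 7/16*1/2 = 7/32
P(A∩B) = 7/32, which equals P(A)P(B), so independent

Yes, A and B are independent


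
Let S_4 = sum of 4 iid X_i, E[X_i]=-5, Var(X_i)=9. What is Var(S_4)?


By independence, Var(S_n) = n*Var(X_1) = 4*9 = 36

36


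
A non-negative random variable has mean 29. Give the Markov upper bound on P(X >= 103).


Markov: P(X >= a) <= E[X]/a
P(X >= 103) <= 29/103

29/103


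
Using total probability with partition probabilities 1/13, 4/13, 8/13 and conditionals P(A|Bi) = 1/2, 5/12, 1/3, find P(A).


P(A) = P(A|B1)P(B1) + P(A|B2)P(B2) + P(A|B3)P(B3)
= 1/2*1/13 + 5/12*4/13 + 1/3*8/13
= 1/26 + 5/39 + 8/39 = 29/78

29/78


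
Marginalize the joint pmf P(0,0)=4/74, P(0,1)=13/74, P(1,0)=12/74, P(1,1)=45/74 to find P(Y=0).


P(Y=0) = P(0,0)+P(1,0) = 4/74 + 12/74 = 16/74 = 8/37

8/37


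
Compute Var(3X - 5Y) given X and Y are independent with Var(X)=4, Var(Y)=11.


Independence => Cov(X,Y)=0
Var(3X - 5Y) = 3^2*Var(X) + (-5)^2*Var(Y)
= 9*4 + 25*11 = 311

311


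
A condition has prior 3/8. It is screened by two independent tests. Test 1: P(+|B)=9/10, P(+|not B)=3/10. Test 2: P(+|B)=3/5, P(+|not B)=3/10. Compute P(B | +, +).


After test 1: P(+) = 9/10*3/8 + 3/10*5/8 = 21/40
P(B|+) = (27/80)/(21/40) = 9/14
After test 2 (use post1 as new prior): P(+) = 3/5*9/14 + 3/10*5/14 = 69/140
P(B|+,+) = (27/70)/(69/140) = 18/23

18/23


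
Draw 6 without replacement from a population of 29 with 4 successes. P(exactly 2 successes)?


P(X=2) = C(4,2)*C(25,4) / C(29,6)
= 6*12650 / 475020
= 75900/475020 = 1265/7917

1265/7917


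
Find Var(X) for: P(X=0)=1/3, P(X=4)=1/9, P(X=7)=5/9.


E[X] = 13/3, E[X^2] = 29
Var(X) = E[X^2] - (E[X])^2 = 29 - (13/3)^2 = 92/9

92/9


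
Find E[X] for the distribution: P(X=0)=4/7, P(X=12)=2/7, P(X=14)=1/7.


E[X] = sum(x * P(x))
= 0*4/7 + 12*2/7 + 14*1/7
= 38/7

38/7


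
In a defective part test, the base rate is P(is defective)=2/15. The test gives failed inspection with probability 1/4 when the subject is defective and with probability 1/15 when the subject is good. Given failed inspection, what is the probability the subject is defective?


P(A) = P(A|B)P(B) + P(A|B')P(B') = 1/4*2/15 + 1/15*13/15 = 41/450
P(B|A) = P(A|B)P(B)/P(A) = (1/30)/(41/450) = 15/41

15/41


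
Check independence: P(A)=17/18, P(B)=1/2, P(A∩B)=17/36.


P(A)*P(B) = 17/18*1/2 = 17/36
P(A∩B) = 17/36, which equals P(A)P(B), so independent

Yes, A and B are independent


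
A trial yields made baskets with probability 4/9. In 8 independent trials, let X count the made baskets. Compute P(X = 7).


P(X=7) = C(8,7) * p^7 * (1-p)^1
= 8 * 16384/4782969 * 5/9
= 655360/43046721

655360/43046721


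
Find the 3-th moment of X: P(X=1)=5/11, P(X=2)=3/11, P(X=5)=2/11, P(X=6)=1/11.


E[X^3] = sum(x^3 * P(x))
= 1*5/11 + 8*3/11 + 125*2/11 + 216*1/11
= 45

45


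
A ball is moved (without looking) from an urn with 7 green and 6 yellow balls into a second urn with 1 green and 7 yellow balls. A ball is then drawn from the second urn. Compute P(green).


P(transfer green) = 7/13; P(transfer yellow) = 6/13
If green transferred: Urn II has 2 green of 9, so P(green|green moved) = 2/9
If yellow transferred: Urn II has 1 green of 9, so P(green|yellow moved) = 1/9
By total probability: P(green) = 7/13*2/9 + 6/13*1/9 = 20/117

20/117


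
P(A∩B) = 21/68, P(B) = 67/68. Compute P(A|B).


P(A|B) = P(A∩B)/P(B) = (21/68)/(67/68) = 21/67

21/67


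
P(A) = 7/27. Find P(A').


P(A') = 1 - P(A) = 1 - 7/27 = 20/27

20/27


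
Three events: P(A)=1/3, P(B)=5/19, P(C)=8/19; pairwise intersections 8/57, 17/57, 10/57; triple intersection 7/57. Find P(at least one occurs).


P(A∪B∪C) = P(A)+P(B)+P(C) - P(AB)-P(AC)-P(BC) + P(ABC)
= 1/3+5/19+8/19 - 8/57-17/57-10/57 + 7/57
= 10/19

10/19


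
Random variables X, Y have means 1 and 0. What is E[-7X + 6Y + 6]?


E[-7X + 6Y + 6] = -7*E[X] + 6*E[Y] + 6
= (-7)*(1) + (6)*(0) + (6)
= -7 + 0 + 6 = -1

-1


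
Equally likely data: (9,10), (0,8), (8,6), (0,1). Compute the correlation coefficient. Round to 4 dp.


Cov(X,Y) = 7.9375, Var(X) = 18.1875, Var(Y) = 11.1875
rho = Cov/(sqrt(VarX)*sqrt(VarY)) = 0.5565

0.5565


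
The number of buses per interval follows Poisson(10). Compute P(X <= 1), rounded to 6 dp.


P(X<=1) = e^(-10)*10^0/0! + e^(-10)*10^1/1!
≈ 0.0000453999 + 0.0004539993
= 0.0004993992
≈ 0.000499

0.000499


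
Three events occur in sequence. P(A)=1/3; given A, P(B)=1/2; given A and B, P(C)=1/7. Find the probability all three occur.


P(A∩B∩C) = P(A) * P(B|A) * P(C|A∩B)
= 1/3 * 1/2 * 1/7
= 1/6 * 1/7 = 1/42

1/42


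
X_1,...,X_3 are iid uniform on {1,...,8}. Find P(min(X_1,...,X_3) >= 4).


P(min >= 4) = P(all X_i >= 4) = (P(X_1 >= 4))^3
= (5/8)^3 = 125/512

125/512


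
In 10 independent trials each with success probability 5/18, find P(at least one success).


P(at least one) = 1 - P(none)
P(none) = (1 - 5/18)^10 = (13/18)^10 = 137858491849/3570467226624
P(at least one) = 1 - 137858491849/3570467226624 = 3432608734775/3570467226624

3432608734775/3570467226624


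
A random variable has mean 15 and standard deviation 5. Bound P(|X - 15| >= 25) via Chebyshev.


k = 25/5 = 5
Chebyshev: P(|X-mu| >= k*sigma) <= 1/k^2 = 1/5^2 = 1/25

1/25


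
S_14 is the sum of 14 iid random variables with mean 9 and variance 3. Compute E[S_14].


E[S_n] = n*E[X_1] = 14*9 = 126

126


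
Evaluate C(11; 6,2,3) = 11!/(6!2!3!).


11! = 39916800
Denominator: 6!=720 * 2!=2 * 3!=6
Coefficient = 39916800 / 8640 = 4620

4620


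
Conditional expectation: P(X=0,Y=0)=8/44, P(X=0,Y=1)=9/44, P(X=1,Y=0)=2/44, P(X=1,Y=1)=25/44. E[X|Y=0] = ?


P(Y=0) = 10/44
E[X|Y=0] = (0*8 + 1*2)/10 = 2/10 = 1/5

1/5


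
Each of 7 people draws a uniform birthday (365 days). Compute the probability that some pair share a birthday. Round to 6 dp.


P(all different) = prod((365-i)/365 for i=0..6) = 0.943764
P(at least one match) = 1 - 0.943764 = 0.056236

0.056236


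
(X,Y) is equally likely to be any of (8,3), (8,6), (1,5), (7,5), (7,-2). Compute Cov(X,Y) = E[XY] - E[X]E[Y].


E[X]=31/5, E[Y]=17/5, E[XY]=98/5
Cov(X,Y) = E[XY] - E[X]E[Y] = 98/5 - 31/5*17/5 = -37/25

-37/25


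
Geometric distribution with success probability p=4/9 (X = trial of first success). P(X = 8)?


P(X=8) = (1-p)^7 * p = (5/9)^7 * 4/9
= 78125/4782969 * 4/9 = 312500/43046721

312500/43046721


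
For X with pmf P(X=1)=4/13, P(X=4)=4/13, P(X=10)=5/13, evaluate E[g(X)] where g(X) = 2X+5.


E[2X+5] = sum(g(x)*P(x))
= 7*4/13 + 13*4/13 + 25*5/13
= 205/13

205/13


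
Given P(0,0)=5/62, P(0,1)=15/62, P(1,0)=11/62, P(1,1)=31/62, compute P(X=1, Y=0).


Read from table: P(X=1, Y=0) = 11/62

11/62


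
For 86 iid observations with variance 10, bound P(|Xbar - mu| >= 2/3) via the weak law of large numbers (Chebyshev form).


Var(Xbar) = Var(X)/n = 10/86
Chebyshev: P(|Xbar-mu| >= 2/3) <= Var(Xbar)/(2/3)^2 = (5/43)/(4/9) = 45/172

45/172


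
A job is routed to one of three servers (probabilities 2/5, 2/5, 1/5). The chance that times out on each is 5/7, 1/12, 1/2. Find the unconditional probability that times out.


P(A) = P(A|B1)P(B1) + P(A|B2)P(B2) + P(A|B3)P(B3)
= 5/7*2/5 + 1/12*2/5 + 1/2*1/5
= 2/7 + 1/30 + 1/10 = 44/105

44/105


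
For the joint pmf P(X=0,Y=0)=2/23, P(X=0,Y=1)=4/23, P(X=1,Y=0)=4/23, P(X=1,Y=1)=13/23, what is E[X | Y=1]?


P(Y=1) = 17/23
E[X|Y=1] = (0*4 + 1*13)/17 = 13/17

13/17


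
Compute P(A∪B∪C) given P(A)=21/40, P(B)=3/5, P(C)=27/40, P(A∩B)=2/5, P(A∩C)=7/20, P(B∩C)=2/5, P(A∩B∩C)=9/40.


P(A∪B∪C) = P(A)+P(B)+P(C) - P(AB)-P(AC)-P(BC) + P(ABC)
= 21/40+3/5+27/40 - 2/5-7/20-2/5 + 9/40
= 7/8

7/8


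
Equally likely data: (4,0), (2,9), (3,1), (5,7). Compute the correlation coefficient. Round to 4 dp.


Cov(X,Y) = -0.8750, Var(X) = 1.2500, Var(Y) = 14.6875
rho = Cov/(sqrt(VarX)*sqrt(VarY)) = -0.2042

-0.2042


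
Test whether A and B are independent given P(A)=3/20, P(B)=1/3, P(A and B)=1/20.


P(A)*P(B) = 3/20*1/3 = 1/20
P(A∩B) = 1/20, which equals P(A)P(B), so independent

Yes, A and B are independent


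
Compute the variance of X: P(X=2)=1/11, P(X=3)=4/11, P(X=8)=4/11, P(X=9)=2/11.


E[X] = 64/11, E[X^2] = 458/11
Var(X) = E[X^2] - (E[X])^2 = 458/11 - (64/11)^2 = 942/121

942/121


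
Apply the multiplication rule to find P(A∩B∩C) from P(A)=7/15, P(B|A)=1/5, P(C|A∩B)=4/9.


P(A∩B∩C) = P(A) * P(B|A) * P(C|A∩B)
= 7/15 * 1/5 * 4/9
= 7/75 * 4/9 = 28/675

28/675


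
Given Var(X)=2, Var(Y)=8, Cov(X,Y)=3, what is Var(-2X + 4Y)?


Var(-2X + 4Y) = (-2)^2*Var(X) + 4^2*Var(Y) + 2*(-2)*4*Cov(X,Y)
= 4*2 + 16*8 - 16*3
= 8 + 128 - 48 = 88

88


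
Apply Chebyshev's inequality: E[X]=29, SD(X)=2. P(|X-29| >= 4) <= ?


k = 4/2 = 2
Chebyshev: P(|X-mu| >= k*sigma) <= 1/k^2 = 1/2^2 = 1/4

1/4


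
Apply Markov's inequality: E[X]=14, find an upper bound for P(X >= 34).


Markov: P(X >= a) <= E[X]/a
P(X >= 34) <= 14/34 = 7/17

7/17


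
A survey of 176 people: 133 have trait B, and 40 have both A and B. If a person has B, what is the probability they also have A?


P(A|B) = P(A∩B)/P(B) = (40/176)/(133/176) = 40/133

40/133


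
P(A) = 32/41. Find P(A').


P(A') = 1 - P(A) = 1 - 32/41 = 9/41

9/41


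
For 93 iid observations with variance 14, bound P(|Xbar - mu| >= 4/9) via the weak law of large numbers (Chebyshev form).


Var(Xbar) = Var(X)/n = 14/93
Chebyshev: P(|Xbar-mu| >= 4/9) <= Var(Xbar)/(4/9)^2 = (14/93)/(16/81) = 189/248

189/248


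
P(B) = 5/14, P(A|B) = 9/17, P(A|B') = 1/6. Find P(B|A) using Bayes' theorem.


P(A) = P(A|B)P(B) + P(A|B')P(B') = 9/17*5/14 + 1/6*9/14 = 141/476
P(B|A) = P(A|B)P(B)/P(A) = (45/238)/(141/476) = 30/47

30/47


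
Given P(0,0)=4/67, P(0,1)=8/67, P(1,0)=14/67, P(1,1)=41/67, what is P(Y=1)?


P(Y=1) = P(0,1)+P(1,1) = 8/67 + 41/67 = 49/67

49/67


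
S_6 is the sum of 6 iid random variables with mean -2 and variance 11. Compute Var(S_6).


By independence, Var(S_n) = n*Var(X_1) = 6*11 = 66

66


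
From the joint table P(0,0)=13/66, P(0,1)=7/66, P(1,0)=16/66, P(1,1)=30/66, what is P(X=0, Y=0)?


Read from table: P(X=0, Y=0) = 13/66

13/66


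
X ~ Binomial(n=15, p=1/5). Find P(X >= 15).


P(X>=15) = P(X=15)
= 1/30517578125
= 1/30517578125

1/30517578125


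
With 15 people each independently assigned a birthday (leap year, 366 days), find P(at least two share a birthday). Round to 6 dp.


P(all different) = prod((366-i)/366 for i=0..14) = 0.747702
P(at least one match) = 1 - 0.747702 = 0.252298

0.252298


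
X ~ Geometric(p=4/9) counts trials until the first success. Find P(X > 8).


P(X > 8) = P(first 8 trials all fail) = (1-p)^8 = (5/9)^8 = 390625/43046721

390625/43046721


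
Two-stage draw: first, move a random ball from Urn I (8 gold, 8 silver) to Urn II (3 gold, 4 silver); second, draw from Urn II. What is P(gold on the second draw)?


P(transfer gold) = 8/16 = 1/2; P(transfer silver) = 1/2
If gold transferred: Urn II has 4 gold of 8, so P(gold|gold moved) = 1/2
If silver transferred: Urn II has 3 gold of 8, so P(gold|silver moved) = 3/8
By total probability: P(gold) = 1/2*1/2 + 1/2*3/8 = 7/16

7/16


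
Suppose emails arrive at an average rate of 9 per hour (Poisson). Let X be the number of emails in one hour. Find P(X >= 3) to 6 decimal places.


P(X>=3) = 1 - P(X<=2) = 1 - (e^(-9)*9^0/0! + e^(-9)*9^1/1! + e^(-9)*9^2/2!)
≈ 1 - (0.0001234098 + 0.0011106882 + 0.0049980971)
= 1 - 0.0062321951 = 0.9937678049
≈ 0.993768

0.993768


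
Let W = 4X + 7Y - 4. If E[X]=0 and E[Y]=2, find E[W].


E[4X + 7Y - 4] = 4*E[X] + 7*E[Y] - 4
= (4)*(0) + (7)*(2) + (-4)
= 0 + 14 - 4 = 10

10


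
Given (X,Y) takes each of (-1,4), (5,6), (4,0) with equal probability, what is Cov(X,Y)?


E[X]=8/3, E[Y]=10/3, E[XY]=26/3
Cov(X,Y) = E[XY] - E[X]E[Y] = 26/3 - 8/3*10/3 = -2/9

-2/9


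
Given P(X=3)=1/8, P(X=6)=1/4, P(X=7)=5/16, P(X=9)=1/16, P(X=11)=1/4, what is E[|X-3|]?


E[|X-3|] = sum(g(x)*P(x))
= 0*1/8 + 3*1/4 + 4*5/16 + 6*1/16 + 8*1/4
= 35/8

35/8


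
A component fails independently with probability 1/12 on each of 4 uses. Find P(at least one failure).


P(at least one) = 1 - P(none)
P(none) = (1 - 1/12)^4 = (11/12)^4 = 14641/20736
P(at least one) = 1 - 14641/20736 = 6095/20736

6095/20736


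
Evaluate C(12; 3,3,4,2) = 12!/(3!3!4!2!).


12! = 479001600
Denominator: 3!=6 * 3!=6 * 4!=24 * 2!=2
Coefficient = 479001600 / 1728 = 277200

277200


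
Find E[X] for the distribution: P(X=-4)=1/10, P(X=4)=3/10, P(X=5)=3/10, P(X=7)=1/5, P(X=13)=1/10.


E[X] = sum(x * P(x))
= -4*1/10 + 4*3/10 + 5*3/10 + 7*1/5 + 13*1/10
= 5

5


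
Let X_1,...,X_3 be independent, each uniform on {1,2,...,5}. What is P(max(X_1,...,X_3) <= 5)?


P(max <= 5) = P(all X_i <= 5) = (P(X_1 <= 5))^3
= (5/5)^3 = 1^3 = 1

1


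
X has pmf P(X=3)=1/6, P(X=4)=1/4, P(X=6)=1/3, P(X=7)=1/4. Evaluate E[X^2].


E[X^2] = sum(x^2 * P(x))
= 9*1/6 + 16*1/4 + 36*1/3 + 49*1/4
= 119/4

119/4


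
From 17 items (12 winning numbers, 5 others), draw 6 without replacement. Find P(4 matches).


P(X=4) = C(12,4)*C(5,2) / C(17,6)
= 495*10 / 12376
= 4950/12376 = 2475/6188

2475/6188


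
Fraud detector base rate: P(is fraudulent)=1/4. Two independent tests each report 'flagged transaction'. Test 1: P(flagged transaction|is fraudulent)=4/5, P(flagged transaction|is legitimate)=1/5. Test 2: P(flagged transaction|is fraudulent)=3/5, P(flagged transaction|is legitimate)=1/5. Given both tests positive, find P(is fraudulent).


After test 1: P(+) = 4/5*1/4 + 1/5*3/4 = 7/20
P(B|+) = (1/5)/(7/20) = 4/7
After test 2 (use post1 as new prior): P(+) = 3/5*4/7 + 1/5*3/7 = 3/7
P(B|+,+) = (12/35)/(3/7) = 4/5

4/5


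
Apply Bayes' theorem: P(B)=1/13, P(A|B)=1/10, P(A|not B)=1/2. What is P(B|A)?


P(A) = P(A|B)P(B) + P(A|B')P(B') = 1/10*1/13 + 1/2*12/13 = 61/130
P(B|A) = P(A|B)P(B)/P(A) = (1/130)/(61/130) = 1/61

1/61


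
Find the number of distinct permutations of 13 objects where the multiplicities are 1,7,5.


13! = 6227020800
Denominator: 1!=1 * 7!=5040 * 5!=120
Coefficient = 6227020800 / 604800 = 10296

10296


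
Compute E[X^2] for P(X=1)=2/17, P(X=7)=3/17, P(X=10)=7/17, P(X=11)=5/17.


E[X^2] = sum(g(x)*P(x))
= 1*2/17 + 49*3/17 + 100*7/17 + 121*5/17
= 1454/17

1454/17


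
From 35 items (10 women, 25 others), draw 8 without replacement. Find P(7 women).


P(X=7) = C(10,7)*C(25,1) / C(35,8)
= 120*25 / 23535820
= 3000/23535820 = 150/1176791

150/1176791


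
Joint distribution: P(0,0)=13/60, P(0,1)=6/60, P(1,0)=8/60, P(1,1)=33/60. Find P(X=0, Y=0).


Read from table: P(X=0, Y=0) = 13/60

13/60


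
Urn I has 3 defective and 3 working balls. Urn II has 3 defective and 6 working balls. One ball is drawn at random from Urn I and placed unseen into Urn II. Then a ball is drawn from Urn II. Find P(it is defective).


P(transfer defective) = 3/6 = 1/2; P(transfer working) = 1/2
If defective transferred: Urn II has 4 defective of 10, so P(defective|defective moved) = 2/5
If working transferred: Urn II has 3 defective of 10, so P(defective|working moved) = 3/10
By total probability: P(defective) = 1/2*2/5 + 1/2*3/10 = 7/20

7/20


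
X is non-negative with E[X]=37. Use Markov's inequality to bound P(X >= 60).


Markov: P(X >= a) <= E[X]/a
P(X >= 60) <= 37/60

37/60


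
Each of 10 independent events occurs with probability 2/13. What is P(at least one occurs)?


P(at least one) = 1 - P(none)
P(none) = (1 - 2/13)^10 = (11/13)^10 = 25937424601/137858491849
P(at least one) = 1 - 25937424601/137858491849 = 111921067248/137858491849

111921067248/137858491849


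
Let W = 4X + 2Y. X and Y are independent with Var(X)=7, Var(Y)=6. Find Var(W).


Independence => Cov(X,Y)=0
Var(4X + 2Y) = 4^2*Var(X) + 2^2*Var(Y)
= 16*7 + 4*6 = 136

136


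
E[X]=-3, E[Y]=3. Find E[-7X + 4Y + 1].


E[-7X + 4Y + 1] = -7*E[X] + 4*E[Y] + 1
= (-7)*(-3) + (4)*(3) + (1)
= 21 + 12 + 1 = 34

34


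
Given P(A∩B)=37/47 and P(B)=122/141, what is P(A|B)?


P(A|B) = P(A∩B)/P(B) = (111/141)/(122/141) = 111/122

111/122


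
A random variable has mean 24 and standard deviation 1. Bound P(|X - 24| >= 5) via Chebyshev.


k = 5/1 = 5
Chebyshev: P(|X-mu| >= k*sigma) <= 1/k^2 = 1/5^2 = 1/25

1/25


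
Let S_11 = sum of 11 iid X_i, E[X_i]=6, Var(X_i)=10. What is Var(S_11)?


By independence, Var(S_n) = n*Var(X_1) = 11*10 = 110

110


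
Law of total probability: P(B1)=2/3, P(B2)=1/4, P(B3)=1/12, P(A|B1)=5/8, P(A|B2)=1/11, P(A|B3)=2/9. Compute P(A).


P(A) = P(A|B1)P(B1) + P(A|B2)P(B2) + P(A|B3)P(B3)
= 5/8*2/3 + 1/11*1/4 + 2/9*1/12
= 5/12 + 1/44 + 1/54 = 136/297

136/297


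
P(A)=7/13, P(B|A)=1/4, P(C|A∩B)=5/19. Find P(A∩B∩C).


P(A∩B∩C) = P(A) * P(B|A) * P(C|A∩B)
= 7/13 * 1/4 * 5/19
= 7/52 * 5/19 = 35/988

35/988


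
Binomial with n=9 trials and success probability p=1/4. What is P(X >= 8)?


P(X>=8) = P(X=8) + P(X=9)
= 27/262144 + 1/262144
= 7/65536

7/65536


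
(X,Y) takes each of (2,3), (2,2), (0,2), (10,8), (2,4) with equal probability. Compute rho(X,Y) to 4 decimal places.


Cov(X,Y) = 7.4400, Var(X) = 12.1600, Var(Y) = 4.9600
rho = Cov/(sqrt(VarX)*sqrt(VarY)) = 0.9580

0.9580


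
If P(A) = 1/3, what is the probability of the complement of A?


P(A') = 1 - P(A) = 1 - 1/3 = 2/3

2/3


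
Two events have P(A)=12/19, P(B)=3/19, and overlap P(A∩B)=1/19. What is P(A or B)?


P(A∪B) = P(A) + P(B) - P(A∩B)
= 12/19 + 3/19 - 1/19 = 14/19

14/19


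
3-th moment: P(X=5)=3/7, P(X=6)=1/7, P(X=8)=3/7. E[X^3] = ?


E[X^3] = sum(x^3 * P(x))
= 125*3/7 + 216*1/7 + 512*3/7
= 2127/7

2127/7


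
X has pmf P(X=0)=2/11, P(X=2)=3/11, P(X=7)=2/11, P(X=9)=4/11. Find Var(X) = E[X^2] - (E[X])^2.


E[X] = 56/11, E[X^2] = 434/11
Var(X) = E[X^2] - (E[X])^2 = 434/11 - (56/11)^2 = 1638/121

1638/121


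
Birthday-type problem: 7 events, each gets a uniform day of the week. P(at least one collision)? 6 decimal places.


P(all different) = prod((7-i)/7 for i=0..6) = 0.006120
P(at least one match) = 1 - 0.006120 = 0.993880

0.993880


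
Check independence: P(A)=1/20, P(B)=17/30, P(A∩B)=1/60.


P(A)*P(B) = 1/20*17/30 = 17/600
P(A∩B) = 1/60 != 17/600, so not independent

No, A and B are not independent


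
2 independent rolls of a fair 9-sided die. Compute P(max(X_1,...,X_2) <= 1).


P(max <= 1) = P(all X_i <= 1) = (P(X_1 <= 1))^2
= (1/9)^2 = 1/81

1/81


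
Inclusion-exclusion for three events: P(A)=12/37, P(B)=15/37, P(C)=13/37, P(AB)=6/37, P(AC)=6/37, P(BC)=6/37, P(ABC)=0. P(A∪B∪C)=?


P(A∪B∪C) = P(A)+P(B)+P(C) - P(AB)-P(AC)-P(BC) + P(ABC)
= 12/37+15/37+13/37 - 6/37-6/37-6/37 + 0
= 22/37

22/37


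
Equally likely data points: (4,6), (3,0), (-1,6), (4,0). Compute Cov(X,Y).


E[X]=5/2, E[Y]=3, E[XY]=9/2
Cov(X,Y) = E[XY] - E[X]E[Y] = 9/2 - 5/2*3 = -3

-3


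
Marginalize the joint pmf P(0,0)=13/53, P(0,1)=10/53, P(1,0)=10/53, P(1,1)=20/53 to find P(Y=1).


P(Y=1) = P(0,1)+P(1,1) = 10/53 + 20/53 = 30/53

30/53


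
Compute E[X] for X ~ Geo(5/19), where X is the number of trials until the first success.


For geometric (trials until first success), E[X] = 1/p = 1/(5/19) = 19/5

19/5


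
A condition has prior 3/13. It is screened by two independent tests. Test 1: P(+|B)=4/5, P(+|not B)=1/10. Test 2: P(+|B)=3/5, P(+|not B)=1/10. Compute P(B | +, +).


After test 1: P(+) = 4/5*3/13 + 1/10*10/13 = 17/65
P(B|+) = (12/65)/(17/65) = 12/17
After test 2 (use post1 as new prior): P(+) = 3/5*12/17 + 1/10*5/17 = 77/170
P(B|+,+) = (36/85)/(77/170) = 72/77

72/77


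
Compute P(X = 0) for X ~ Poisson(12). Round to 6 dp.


P(X=0) = e^(-12) * 12^0 / 0!
≈ 0.000006144212353 * 1 / 1
≈ 0.000006

0.000006


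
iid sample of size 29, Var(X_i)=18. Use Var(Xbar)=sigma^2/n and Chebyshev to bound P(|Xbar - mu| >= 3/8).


Var(Xbar) = Var(X)/n = 18/29
Chebyshev: P(|Xbar-mu| >= 3/8) <= Var(Xbar)/(3/8)^2 = (18/29)/(9/64) = 128/29
Bound exceeds 1, so trivial bound: 1

1


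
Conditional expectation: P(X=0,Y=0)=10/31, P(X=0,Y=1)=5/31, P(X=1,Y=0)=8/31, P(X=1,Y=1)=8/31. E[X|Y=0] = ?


P(Y=0) = 18/31
E[X|Y=0] = (0*10 + 1*8)/18 = 8/18 = 4/9

4/9


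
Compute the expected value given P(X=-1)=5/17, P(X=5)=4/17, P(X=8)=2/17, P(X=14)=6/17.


E[X] = sum(x * P(x))
= -1*5/17 + 5*4/17 + 8*2/17 + 14*6/17
= 115/17

115/17


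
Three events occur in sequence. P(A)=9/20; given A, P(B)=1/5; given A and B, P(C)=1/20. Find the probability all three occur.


P(A∩B∩C) = P(A) * P(B|A) * P(C|A∩B)
= 9/20 * 1/5 * 1/20
= 9/100 * 1/20 = 9/2000

9/2000


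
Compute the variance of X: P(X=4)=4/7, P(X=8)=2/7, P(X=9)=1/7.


E[X] = 41/7, E[X^2] = 39
Var(X) = E[X^2] - (E[X])^2 = 39 - (41/7)^2 = 230/49

230/49


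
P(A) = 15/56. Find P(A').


P(A') = 1 - P(A) = 1 - 15/56 = 41/56

41/56


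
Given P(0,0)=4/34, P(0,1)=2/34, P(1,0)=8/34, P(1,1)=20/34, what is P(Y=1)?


P(Y=1) = P(0,1)+P(1,1) = 2/34 + 20/34 = 22/34 = 11/17

11/17


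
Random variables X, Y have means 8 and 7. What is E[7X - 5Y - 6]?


E[7X - 5Y - 6] = 7*E[X] - 5*E[Y] - 6
= (7)*(8) + (-5)*(7) + (-6)
= 56 - 35 - 6 = 15

15


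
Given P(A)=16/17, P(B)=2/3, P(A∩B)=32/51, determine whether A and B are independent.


P(A)*P(B) = 16/17*2/3 = 32/51
P(A∩B) = 32/51, which equals P(A)P(B), so independent

Yes, A and B are independent


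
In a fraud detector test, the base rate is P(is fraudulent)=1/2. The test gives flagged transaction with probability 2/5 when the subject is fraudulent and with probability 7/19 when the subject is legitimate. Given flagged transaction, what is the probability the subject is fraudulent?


P(A) = P(A|B)P(B) + P(A|B')P(B') = 2/5*1/2 + 7/19*1/2 = 73/190
P(B|A) = P(A|B)P(B)/P(A) = (1/5)/(73/190) = 38/73

38/73


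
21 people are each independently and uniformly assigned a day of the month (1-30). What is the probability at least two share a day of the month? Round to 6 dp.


P(all different) = prod((30-i)/30 for i=0..20) = 0.000070
P(at least one match) = 1 - 0.000070 = 0.999930

0.999930


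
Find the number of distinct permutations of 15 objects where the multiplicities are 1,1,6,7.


15! = 1307674368000
Denominator: 1!=1 * 1!=1 * 6!=720 * 7!=5040
Coefficient = 1307674368000 / 3628800 = 360360

360360


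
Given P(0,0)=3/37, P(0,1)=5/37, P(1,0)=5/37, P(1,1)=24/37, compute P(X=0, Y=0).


Read from table: P(X=0, Y=0) = 3/37

3/37


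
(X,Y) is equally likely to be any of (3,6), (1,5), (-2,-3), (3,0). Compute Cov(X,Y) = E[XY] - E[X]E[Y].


E[X]=5/4, E[Y]=2, E[XY]=29/4
Cov(X,Y) = E[XY] - E[X]E[Y] = 29/4 - 5/4*2 = 19/4

19/4


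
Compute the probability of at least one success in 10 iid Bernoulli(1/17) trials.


P(at least one) = 1 - P(none)
P(none) = (1 - 1/17)^10 = (16/17)^10 = 1099511627776/2015993900449
P(at least one) = 1 - 1099511627776/2015993900449 = 916482272673/2015993900449

916482272673/2015993900449


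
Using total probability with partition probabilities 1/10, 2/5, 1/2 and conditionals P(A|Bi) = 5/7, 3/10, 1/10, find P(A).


P(A) = P(A|B1)P(B1) + P(A|B2)P(B2) + P(A|B3)P(B3)
= 5/7*1/10 + 3/10*2/5 + 1/10*1/2
= 1/14 + 3/25 + 1/20 = 169/700

169/700


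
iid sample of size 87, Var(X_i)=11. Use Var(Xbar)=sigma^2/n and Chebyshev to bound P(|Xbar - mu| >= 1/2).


Var(Xbar) = Var(X)/n = 11/87
Chebyshev: P(|Xbar-mu| >= 1/2) <= Var(Xbar)/(1/2)^2 = (11/87)/(1/4) = 44/87

44/87


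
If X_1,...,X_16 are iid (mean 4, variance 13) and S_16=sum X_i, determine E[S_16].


E[S_n] = n*E[X_1] = 16*4 = 64

64


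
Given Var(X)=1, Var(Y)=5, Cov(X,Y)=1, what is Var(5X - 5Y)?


Var(5X - 5Y) = 5^2*Var(X) + (-5)^2*Var(Y) + 2*5*(-5)*Cov(X,Y)
= 25*1 + 25*5 - 50*1
= 25 + 125 - 50 = 100

100


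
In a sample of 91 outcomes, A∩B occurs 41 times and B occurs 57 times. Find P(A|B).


P(A|B) = P(A∩B)/P(B) = (41/91)/(57/91) = 41/57

41/57


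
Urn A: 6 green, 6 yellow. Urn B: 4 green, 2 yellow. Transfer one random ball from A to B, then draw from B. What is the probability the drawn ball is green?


P(transfer green) = 6/12 = 1/2; P(transfer yellow) = 1/2
If green transferred: Urn II has 5 green of 7, so P(green|green moved) = 5/7
If yellow transferred: Urn II has 4 green of 7, so P(green|yellow moved) = 4/7
By total probability: P(green) = 1/2*5/7 + 1/2*4/7 = 9/14

9/14


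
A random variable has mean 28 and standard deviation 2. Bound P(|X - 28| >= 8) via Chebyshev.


k = 8/2 = 4
Chebyshev: P(|X-mu| >= k*sigma) <= 1/k^2 = 1/4^2 = 1/16

1/16


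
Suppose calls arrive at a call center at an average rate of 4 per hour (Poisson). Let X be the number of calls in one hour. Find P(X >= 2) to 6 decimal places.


P(X>=2) = 1 - P(X<=1) = 1 - (e^(-4)*4^0/0! + e^(-4)*4^1/1!)
≈ 1 - (0.0183156389 + 0.0732625556)
= 1 - 0.0915781945 = 0.9084218055
≈ 0.908422

0.908422


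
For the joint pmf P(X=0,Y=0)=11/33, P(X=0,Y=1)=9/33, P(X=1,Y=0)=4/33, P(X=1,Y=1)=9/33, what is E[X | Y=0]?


P(Y=0) = 15/33
E[X|Y=0] = (0*11 + 1*4)/15 = 4/15

4/15


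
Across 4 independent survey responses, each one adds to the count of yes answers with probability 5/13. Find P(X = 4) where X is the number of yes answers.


P(X=4) = C(4,4) * p^4 * (1-p)^0
= 1 * 625/28561 * 1
= 625/28561

625/28561


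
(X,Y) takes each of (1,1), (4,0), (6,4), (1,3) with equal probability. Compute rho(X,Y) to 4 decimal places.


Cov(X,Y) = 1.0000, Var(X) = 4.5000, Var(Y) = 2.5000
rho = Cov/(sqrt(VarX)*sqrt(VarY)) = 0.2981

0.2981


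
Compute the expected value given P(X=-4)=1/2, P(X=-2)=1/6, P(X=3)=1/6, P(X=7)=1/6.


E[X] = sum(x * P(x))
= -4*1/2 - 2*1/6 + 3*1/6 + 7*1/6
= -2/3

-2/3


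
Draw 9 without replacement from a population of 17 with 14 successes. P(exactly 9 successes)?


P(X=9) = C(14,9)*C(3,0) / C(17,9)
= 2002*1 / 24310
= 2002/24310 = 7/85

7/85


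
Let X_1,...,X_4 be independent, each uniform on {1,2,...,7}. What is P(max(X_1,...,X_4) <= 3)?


P(max <= 3) = P(all X_i <= 3) = (P(X_1 <= 3))^4
= (3/7)^4 = 81/2401

81/2401


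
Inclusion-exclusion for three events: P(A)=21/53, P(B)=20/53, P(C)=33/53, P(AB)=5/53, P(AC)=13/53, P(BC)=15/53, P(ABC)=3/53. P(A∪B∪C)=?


P(A∪B∪C) = P(A)+P(B)+P(C) - P(AB)-P(AC)-P(BC) + P(ABC)
= 21/53+20/53+33/53 - 5/53-13/53-15/53 + 3/53
= 44/53

44/53


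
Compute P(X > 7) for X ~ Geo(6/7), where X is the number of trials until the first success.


P(X > 7) = P(first 7 trials all fail) = (1-p)^7 = (1/7)^7 = 1/823543

1/823543


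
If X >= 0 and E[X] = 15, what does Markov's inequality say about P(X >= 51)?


Markov: P(X >= a) <= E[X]/a
P(X >= 51) <= 15/51 = 5/17

5/17


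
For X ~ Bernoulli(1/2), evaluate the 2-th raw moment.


For Bernoulli: X in {0,1}
E[X^2] = 0^2*(1-1/2) + 1^2*1/2 = 1/2

1/2


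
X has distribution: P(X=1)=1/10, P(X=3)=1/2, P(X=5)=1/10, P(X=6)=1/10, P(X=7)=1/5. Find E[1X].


E[1X] = sum(g(x)*P(x))
= 1*1/10 + 3*1/2 + 5*1/10 + 6*1/10 + 7*1/5
= 41/10

41/10


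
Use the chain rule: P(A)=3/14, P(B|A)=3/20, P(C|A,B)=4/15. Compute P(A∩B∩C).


P(A∩B∩C) = P(A) * P(B|A) * P(C|A∩B)
= 3/14 * 3/20 * 4/15
= 9/280 * 4/15 = 3/350

3/350


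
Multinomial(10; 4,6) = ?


10! = 3628800
Denominator: 4!=24 * 6!=720
Coefficient = 3628800 / 17280 = 210

210


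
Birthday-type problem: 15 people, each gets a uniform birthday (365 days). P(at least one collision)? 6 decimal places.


P(all different) = prod((365-i)/365 for i=0..14) = 0.747099
P(at least one match) = 1 - 0.747099 = 0.252901

0.252901


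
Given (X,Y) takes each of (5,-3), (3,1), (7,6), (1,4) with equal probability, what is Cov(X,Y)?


E[X]=4, E[Y]=2, E[XY]=17/2
Cov(X,Y) = E[XY] - E[X]E[Y] = 17/2 - 4*2 = 1/2

1/2


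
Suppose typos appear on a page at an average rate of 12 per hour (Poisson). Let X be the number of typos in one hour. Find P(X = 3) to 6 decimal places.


P(X=3) = e^(-12) * 12^3 / 3!
≈ 0.000006144212353 * 1728 / 6
≈ 0.001770

0.001770


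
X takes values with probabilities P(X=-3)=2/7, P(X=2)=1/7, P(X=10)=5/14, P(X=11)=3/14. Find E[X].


E[X] = sum(x * P(x))
= -3*2/7 + 2*1/7 + 10*5/14 + 11*3/14
= 75/14

75/14


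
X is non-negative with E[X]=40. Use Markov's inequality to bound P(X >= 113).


Markov: P(X >= a) <= E[X]/a
P(X >= 113) <= 40/113

40/113


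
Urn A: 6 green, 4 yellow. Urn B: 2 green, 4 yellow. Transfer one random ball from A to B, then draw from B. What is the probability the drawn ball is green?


P(transfer green) = 6/10 = 3/5; P(transfer yellow) = 2/5
If green transferred: Urn II has 3 green of 7, so P(green|green moved) = 3/7
If yellow transferred: Urn II has 2 green of 7, so P(green|yellow moved) = 2/7
By total probability: P(green) = 3/5*3/7 + 2/5*2/7 = 13/35

13/35


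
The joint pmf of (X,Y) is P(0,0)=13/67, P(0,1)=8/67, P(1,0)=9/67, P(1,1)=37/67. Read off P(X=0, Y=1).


Read from table: P(X=0, Y=1) = 8/67

8/67


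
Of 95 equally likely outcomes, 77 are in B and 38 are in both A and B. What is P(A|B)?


P(A|B) = P(A∩B)/P(B) = (38/95)/(77/95) = 38/77

38/77


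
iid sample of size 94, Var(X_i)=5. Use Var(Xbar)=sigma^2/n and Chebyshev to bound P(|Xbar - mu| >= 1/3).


Var(Xbar) = Var(X)/n = 5/94
Chebyshev: P(|Xbar-mu| >= 1/3) <= Var(Xbar)/(1/3)^2 = (5/94)/(1/9) = 45/94

45/94


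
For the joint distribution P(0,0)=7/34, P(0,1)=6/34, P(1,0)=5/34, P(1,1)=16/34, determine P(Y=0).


P(Y=0) = P(0,0)+P(1,0) = 7/34 + 5/34 = 12/34 = 6/17

6/17


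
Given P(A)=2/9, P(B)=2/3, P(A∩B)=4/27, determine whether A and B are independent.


P(A)*P(B) = 2/9*2/3 = 4/27
P(A∩B) = 4/27, which equals P(A)P(B), so independent

Yes, A and B are independent


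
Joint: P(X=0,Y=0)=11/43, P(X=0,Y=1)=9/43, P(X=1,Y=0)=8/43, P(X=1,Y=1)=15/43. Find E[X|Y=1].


P(Y=1) = 24/43
E[X|Y=1] = (0*9 + 1*15)/24 = 15/24 = 5/8

5/8


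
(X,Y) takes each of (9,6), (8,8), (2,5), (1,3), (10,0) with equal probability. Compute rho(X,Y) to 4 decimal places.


Cov(X,Y) = -0.2000, Var(X) = 14.0000, Var(Y) = 7.4400
rho = Cov/(sqrt(VarX)*sqrt(VarY)) = -0.0196

-0.0196


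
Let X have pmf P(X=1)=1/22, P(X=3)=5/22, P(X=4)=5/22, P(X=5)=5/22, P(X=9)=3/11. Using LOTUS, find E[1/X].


E[1/X] = sum(g(x)*P(x))
= 1*1/22 + 1/3*5/22 + 1/4*5/22 + 1/5*5/22 + 1/9*3/11
= 67/264

67/264


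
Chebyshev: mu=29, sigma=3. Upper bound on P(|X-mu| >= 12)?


k = 12/3 = 4
Chebyshev: P(|X-mu| >= k*sigma) <= 1/k^2 = 1/4^2 = 1/16

1/16


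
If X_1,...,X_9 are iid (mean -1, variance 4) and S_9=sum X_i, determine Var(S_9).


By independence, Var(S_n) = n*Var(X_1) = 9*4 = 36

36


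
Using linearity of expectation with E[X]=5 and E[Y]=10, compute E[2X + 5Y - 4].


E[2X + 5Y - 4] = 2*E[X] + 5*E[Y] - 4
= (2)*(5) + (5)*(10) + (-4)
= 10 + 50 - 4 = 56

56


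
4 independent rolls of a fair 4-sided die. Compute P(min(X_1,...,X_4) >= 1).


P(min >= 1) = P(all X_i >= 1) = (P(X_1 >= 1))^4
= (4/4)^4 = 1^4 = 1

1


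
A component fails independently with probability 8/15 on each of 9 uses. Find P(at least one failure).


P(at least one) = 1 - P(none)
P(none) = (1 - 8/15)^9 = (7/15)^9 = 40353607/38443359375
P(at least one) = 1 - 40353607/38443359375 = 38403005768/38443359375

38403005768/38443359375


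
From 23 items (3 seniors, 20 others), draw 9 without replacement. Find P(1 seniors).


P(X=1) = C(3,1)*C(20,8) / C(23,9)
= 3*125970 / 817190
= 377910/817190 = 117/253

117/253


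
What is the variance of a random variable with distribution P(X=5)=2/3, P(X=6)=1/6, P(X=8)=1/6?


E[X] = 17/3, E[X^2] = 100/3
Var(X) = E[X^2] - (E[X])^2 = 100/3 - (17/3)^2 = 11/9

11/9


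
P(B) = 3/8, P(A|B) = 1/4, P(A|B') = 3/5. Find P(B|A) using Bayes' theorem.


P(A) = P(A|B)P(B) + P(A|B')P(B') = 1/4*3/8 + 3/5*5/8 = 15/32
P(B|A) = P(A|B)P(B)/P(A) = (3/32)/(15/32) = 1/5

1/5


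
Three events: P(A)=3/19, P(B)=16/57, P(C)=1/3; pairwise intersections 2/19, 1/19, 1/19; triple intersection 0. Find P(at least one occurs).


P(A∪B∪C) = P(A)+P(B)+P(C) - P(AB)-P(AC)-P(BC) + P(ABC)
= 3/19+16/57+1/3 - 2/19-1/19-1/19 + 0
= 32/57

32/57


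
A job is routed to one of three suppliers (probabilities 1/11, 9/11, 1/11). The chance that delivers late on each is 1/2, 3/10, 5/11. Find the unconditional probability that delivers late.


P(A) = P(A|B1)P(B1) + P(A|B2)P(B2) + P(A|B3)P(B3)
= 1/2*1/11 + 3/10*9/11 + 5/11*1/11
= 1/22 + 27/110 + 5/121 = 201/605

201/605


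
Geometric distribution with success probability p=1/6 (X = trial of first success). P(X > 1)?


P(X > 1) = P(first 1 trials all fail) = (1-p)^1 = (5/6)^1 = 5/6

5/6


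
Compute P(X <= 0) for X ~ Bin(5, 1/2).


P(X<=0) = P(X=0)
= 1/32
= 1/32

1/32


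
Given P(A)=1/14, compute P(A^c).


P(A') = 1 - P(A) = 1 - 1/14 = 13/14

13/14


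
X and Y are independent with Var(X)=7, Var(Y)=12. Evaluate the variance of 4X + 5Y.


Independence => Cov(X,Y)=0
Var(4X + 5Y) = 4^2*Var(X) + 5^2*Var(Y)
= 16*7 + 25*12 = 412

412


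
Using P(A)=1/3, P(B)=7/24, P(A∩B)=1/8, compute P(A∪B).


P(A∪B) = P(A) + P(B) - P(A∩B)
= 1/3 + 7/24 - 1/8 = 1/2

1/2


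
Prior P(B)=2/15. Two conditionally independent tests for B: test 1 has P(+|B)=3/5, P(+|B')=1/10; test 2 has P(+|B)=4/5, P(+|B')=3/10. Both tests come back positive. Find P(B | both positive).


After test 1: P(+) = 3/5*2/15 + 1/10*13/15 = 1/6
P(B|+) = (2/25)/(1/6) = 12/25
After test 2 (use post1 as new prior): P(+) = 4/5*12/25 + 3/10*13/25 = 27/50
P(B|+,+) = (48/125)/(27/50) = 32/45

32/45


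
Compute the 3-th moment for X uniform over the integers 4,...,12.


E[X^3] = (1/9) * sum(x^3 for x=4..12)
= 6048/9 = 672

672


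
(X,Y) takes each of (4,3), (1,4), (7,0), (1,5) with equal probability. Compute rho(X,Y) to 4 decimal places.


Cov(X,Y) = -4.5000, Var(X) = 6.1875, Var(Y) = 3.5000
rho = Cov/(sqrt(VarX)*sqrt(VarY)) = -0.9670

-0.9670


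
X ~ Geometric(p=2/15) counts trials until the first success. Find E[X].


For geometric (trials until first success), E[X] = 1/p = 1/(2/15) = 15/2

15/2


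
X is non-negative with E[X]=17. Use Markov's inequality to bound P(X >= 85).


Markov: P(X >= a) <= E[X]/a
P(X >= 85) <= 17/85 = 1/5

1/5


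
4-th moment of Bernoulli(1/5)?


For Bernoulli: X in {0,1}
E[X^4] = 0^4*(1-1/5) + 1^4*1/5 = 1/5

1/5


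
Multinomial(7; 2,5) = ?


7! = 5040
Denominator: 2!=2 * 5!=120
Coefficient = 5040 / 240 = 21

21


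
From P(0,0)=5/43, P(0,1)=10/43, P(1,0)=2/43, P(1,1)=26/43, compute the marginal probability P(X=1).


P(X=1) = P(1,0)+P(1,1) = 2/43 + 26/43 = 28/43

28/43


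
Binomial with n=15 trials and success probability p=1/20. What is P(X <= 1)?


P(X<=1) = P(X=0) + P(X=1)
= 15181127029874798299/32768000000000000000 + 2397020057348652363/6553600000000000000
= 13583113658309030057/16384000000000000000

13583113658309030057/16384000000000000000


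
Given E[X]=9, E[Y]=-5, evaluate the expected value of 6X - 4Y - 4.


E[6X - 4Y - 4] = 6*E[X] - 4*E[Y] - 4
= (6)*(9) + (-4)*(-5) + (-4)
= 54 + 20 - 4 = 70

70
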